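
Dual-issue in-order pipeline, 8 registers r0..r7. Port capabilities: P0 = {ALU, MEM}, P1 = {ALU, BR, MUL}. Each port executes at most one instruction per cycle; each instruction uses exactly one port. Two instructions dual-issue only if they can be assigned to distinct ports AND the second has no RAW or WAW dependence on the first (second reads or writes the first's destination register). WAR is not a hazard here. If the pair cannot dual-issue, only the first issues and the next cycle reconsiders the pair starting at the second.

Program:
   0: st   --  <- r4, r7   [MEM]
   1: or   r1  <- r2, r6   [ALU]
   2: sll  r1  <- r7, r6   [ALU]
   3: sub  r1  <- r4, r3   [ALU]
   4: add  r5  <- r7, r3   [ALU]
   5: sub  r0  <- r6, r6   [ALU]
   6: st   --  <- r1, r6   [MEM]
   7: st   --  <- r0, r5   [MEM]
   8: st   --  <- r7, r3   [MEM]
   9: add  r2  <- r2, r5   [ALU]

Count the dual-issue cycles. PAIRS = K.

c0: i0&i1 st/or  dual
c1: i2 sll  WAW r1
c2: i3&i4 sub/add  dual
c3: i5&i6 sub/st  dual
c4: i7 st  no-port MEM/MEM
c5: i8&i9 st/add  dual

PAIRS = 4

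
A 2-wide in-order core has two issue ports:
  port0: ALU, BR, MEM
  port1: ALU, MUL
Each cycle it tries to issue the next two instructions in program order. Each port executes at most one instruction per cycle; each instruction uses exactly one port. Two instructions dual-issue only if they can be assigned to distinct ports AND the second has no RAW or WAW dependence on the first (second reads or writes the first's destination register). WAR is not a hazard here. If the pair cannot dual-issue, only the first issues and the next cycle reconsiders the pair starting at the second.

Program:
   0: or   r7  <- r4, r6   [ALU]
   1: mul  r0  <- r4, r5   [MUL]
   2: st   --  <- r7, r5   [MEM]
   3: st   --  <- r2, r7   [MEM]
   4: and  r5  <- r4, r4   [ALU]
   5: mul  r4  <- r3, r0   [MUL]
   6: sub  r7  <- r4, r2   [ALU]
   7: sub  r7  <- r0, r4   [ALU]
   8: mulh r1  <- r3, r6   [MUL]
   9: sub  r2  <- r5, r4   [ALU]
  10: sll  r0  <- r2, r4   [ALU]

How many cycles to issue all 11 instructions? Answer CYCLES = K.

  cy0 -> i0/i1 (or mul) pair
  cy1 -> i2 (st) no-port MEM/MEM
  cy2 -> i3/i4 (st and) pair
  cy3 -> i5 (mul) RAW r4
  cy4 -> i6 (sub) WAW r7
  cy5 -> i7/i8 (sub mulh) pair
  cy6 -> i9 (sub) RAW r2
  cy7 -> i10 (sll) tail

CYCLES = 8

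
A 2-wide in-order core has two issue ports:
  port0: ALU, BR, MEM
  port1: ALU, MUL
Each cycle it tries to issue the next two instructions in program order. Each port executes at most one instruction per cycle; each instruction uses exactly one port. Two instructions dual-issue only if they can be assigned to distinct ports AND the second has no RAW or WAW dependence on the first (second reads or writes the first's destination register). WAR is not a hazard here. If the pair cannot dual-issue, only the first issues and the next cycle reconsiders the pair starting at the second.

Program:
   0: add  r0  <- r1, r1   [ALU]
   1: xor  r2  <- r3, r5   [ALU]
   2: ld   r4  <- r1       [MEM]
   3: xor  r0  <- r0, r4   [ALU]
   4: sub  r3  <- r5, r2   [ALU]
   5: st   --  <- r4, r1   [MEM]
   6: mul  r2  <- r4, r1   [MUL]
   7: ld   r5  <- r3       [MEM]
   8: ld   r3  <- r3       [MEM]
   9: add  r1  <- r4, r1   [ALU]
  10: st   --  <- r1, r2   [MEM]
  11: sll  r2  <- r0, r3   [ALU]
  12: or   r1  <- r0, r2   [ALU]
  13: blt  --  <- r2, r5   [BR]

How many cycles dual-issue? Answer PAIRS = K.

PAIRS = 6

#0 head=0: add xor i0,i1 pair
#1 head=2: ld i2 RAW r4
#2 head=3: xor sub i3,i4 pair
#3 head=5: st mul i5,i6 pair
#4 head=7: ld i7 no-port MEM/MEM
#5 head=8: ld add i8,i9 pair
#6 head=10: st sll i10,i11 pair
#7 head=12: or blt i12,i13 pair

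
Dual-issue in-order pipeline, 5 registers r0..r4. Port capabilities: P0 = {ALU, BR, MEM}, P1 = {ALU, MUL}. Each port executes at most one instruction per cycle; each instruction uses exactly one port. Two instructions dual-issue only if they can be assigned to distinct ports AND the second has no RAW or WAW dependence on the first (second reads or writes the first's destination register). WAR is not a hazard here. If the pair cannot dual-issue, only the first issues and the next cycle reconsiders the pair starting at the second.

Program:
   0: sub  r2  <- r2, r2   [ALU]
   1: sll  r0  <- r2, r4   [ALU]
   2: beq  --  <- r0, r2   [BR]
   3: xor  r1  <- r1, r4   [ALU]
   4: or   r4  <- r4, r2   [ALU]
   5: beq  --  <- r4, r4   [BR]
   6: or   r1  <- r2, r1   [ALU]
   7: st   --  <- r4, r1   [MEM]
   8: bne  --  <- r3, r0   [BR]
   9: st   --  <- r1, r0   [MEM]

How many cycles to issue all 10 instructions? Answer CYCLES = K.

c0: i0 sub.ALU  RAW r2
c1: i1 sll.ALU  RAW r0
c2: i2+i3 beq.BR/xor.ALU  2-wide
c3: i4 or.ALU  RAW r4
c4: i5+i6 beq.BR/or.ALU  2-wide
c5: i7 st.MEM  no-port MEM/BR
c6: i8 bne.BR  no-port BR/MEM
c7: i9 st.MEM  tail

CYCLES = 8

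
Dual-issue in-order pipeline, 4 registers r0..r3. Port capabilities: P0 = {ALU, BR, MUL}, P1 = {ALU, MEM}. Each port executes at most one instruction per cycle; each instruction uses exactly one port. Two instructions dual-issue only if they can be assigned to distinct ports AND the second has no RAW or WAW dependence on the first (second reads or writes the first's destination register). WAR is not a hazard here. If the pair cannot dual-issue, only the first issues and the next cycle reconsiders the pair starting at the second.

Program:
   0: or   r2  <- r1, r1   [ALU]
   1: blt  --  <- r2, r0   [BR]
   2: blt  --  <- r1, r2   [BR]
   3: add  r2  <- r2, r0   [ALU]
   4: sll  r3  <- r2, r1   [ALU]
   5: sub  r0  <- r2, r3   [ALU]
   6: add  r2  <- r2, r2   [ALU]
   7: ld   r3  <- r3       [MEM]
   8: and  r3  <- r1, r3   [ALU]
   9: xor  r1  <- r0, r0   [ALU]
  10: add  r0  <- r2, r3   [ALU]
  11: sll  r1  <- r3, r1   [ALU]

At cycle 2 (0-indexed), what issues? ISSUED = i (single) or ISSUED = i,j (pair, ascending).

ISSUED = 2,3

[0] i0  or.ALU  -- RAW r2
[1] i1  blt.BR  -- no-port BR/BR
[2] i2+i3  blt.BR+add.ALU  -- dual
[3] i4  sll.ALU  -- RAW r3
[4] i5+i6  sub.ALU+add.ALU  -- dual
[5] i7  ld.MEM  -- RAW+WAW r3
[6] i8+i9  and.ALU+xor.ALU  -- dual
[7] i10+i11  add.ALU+sll.ALU  -- dual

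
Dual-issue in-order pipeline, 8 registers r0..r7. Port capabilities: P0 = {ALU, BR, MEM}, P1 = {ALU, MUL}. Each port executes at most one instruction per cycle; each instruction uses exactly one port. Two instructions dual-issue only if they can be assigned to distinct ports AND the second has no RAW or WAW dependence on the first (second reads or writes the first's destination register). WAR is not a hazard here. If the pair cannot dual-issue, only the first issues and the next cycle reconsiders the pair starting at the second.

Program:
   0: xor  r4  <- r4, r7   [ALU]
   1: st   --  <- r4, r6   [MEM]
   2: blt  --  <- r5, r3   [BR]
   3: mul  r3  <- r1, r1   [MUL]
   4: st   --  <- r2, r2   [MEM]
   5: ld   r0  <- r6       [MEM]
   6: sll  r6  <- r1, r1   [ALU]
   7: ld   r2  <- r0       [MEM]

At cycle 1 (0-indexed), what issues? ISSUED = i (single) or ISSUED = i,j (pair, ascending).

t=0 i0:xor ; RAW r4
t=1 i1:st ; no-port MEM/BR
t=2 i2,i3:blt/mul ; dual
t=3 i4:st ; no-port MEM/MEM
t=4 i5,i6:ld/sll ; dual
t=5 i7:ld ; tail

ISSUED = 1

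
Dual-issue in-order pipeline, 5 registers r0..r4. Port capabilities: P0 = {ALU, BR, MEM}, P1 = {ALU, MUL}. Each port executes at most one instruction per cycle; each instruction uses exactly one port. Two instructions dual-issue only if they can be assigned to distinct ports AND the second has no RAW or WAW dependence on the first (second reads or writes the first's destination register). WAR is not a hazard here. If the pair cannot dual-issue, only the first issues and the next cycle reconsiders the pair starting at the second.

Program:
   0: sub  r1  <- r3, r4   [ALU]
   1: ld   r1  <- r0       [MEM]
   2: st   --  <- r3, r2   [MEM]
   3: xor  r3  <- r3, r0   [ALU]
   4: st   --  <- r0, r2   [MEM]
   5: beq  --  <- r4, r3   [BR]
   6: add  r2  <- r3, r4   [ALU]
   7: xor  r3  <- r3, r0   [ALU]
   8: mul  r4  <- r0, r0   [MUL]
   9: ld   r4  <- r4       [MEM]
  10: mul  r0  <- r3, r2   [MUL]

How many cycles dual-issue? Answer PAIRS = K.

PAIRS = 4

[0] i0  sub  -- WAW r1
[1] i1  ld  -- no-port MEM/MEM
[2] i2&i3  st+xor  -- dual
[3] i4  st  -- no-port MEM/BR
[4] i5&i6  beq+add  -- dual
[5] i7&i8  xor+mul  -- dual
[6] i9&i10  ld+mul  -- dual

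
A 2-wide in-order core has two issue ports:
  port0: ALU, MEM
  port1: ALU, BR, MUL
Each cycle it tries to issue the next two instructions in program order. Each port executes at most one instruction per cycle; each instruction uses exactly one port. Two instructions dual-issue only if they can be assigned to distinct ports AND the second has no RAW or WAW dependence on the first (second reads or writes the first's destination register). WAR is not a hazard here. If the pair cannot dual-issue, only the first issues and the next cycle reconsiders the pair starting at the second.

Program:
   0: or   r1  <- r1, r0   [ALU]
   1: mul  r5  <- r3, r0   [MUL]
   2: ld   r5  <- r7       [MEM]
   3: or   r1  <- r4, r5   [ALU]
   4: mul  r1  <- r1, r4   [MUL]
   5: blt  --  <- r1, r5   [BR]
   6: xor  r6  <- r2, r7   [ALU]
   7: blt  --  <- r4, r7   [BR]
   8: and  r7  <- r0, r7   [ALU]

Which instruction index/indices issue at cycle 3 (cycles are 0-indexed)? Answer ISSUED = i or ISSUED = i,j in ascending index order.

[0] i0+i1  or.ALU/mul.MUL  -- 2-wide
[1] i2  ld.MEM  -- RAW r5
[2] i3  or.ALU  -- RAW+WAW r1
[3] i4  mul.MUL  -- no-port MUL/BR
[4] i5+i6  blt.BR/xor.ALU  -- 2-wide
[5] i7+i8  blt.BR/and.ALU  -- 2-wide

ISSUED = 4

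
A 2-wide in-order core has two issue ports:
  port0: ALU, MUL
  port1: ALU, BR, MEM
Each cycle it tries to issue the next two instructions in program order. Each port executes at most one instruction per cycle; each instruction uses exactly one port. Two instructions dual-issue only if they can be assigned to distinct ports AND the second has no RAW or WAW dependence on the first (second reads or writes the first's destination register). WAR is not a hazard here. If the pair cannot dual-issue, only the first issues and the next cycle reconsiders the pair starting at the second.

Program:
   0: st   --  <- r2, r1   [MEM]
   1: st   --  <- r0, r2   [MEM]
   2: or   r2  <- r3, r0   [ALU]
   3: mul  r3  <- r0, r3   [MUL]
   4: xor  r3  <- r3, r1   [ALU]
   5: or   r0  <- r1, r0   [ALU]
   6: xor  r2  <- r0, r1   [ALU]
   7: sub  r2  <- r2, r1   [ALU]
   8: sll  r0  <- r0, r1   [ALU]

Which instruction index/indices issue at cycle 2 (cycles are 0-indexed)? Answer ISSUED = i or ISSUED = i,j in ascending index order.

ISSUED = 3

c0: i0 st  no-port MEM/MEM
c1: i1+i2 st;or  pair
c2: i3 mul  RAW+WAW r3
c3: i4+i5 xor;or  pair
c4: i6 xor  RAW+WAW r2
c5: i7+i8 sub;sll  pair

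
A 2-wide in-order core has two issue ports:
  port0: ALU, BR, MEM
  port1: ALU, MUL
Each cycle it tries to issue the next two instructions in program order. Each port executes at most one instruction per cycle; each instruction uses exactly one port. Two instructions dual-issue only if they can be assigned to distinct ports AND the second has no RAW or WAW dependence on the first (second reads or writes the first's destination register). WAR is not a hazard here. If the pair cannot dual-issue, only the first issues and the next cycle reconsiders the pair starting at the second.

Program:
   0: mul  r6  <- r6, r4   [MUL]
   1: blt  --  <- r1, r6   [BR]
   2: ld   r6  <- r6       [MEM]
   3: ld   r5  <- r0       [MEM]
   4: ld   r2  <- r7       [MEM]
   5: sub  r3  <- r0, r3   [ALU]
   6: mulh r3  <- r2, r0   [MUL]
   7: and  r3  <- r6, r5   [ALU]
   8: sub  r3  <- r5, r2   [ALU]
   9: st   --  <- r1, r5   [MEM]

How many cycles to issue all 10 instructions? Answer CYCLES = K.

t=0 i0:mul ; RAW r6
t=1 i1:blt ; no-port BR/MEM
t=2 i2:ld ; no-port MEM/MEM
t=3 i3:ld ; no-port MEM/MEM
t=4 i4/i5:ld sub ; dual
t=5 i6:mulh ; WAW r3
t=6 i7:and ; WAW r3
t=7 i8/i9:sub st ; dual

CYCLES = 8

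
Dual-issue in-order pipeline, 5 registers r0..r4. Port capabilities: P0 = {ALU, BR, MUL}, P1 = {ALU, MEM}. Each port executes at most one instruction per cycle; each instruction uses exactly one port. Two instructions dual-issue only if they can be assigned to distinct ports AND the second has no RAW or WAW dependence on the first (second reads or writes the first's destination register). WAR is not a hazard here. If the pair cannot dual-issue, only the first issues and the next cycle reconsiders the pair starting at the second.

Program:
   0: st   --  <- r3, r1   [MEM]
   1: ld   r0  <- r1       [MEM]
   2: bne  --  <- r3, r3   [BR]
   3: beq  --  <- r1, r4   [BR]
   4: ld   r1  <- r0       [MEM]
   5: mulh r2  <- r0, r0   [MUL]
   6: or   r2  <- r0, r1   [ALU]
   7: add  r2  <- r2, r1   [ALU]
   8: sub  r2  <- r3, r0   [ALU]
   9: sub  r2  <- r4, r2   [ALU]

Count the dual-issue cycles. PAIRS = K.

  cy0 -> i0 (st) no-port MEM/MEM
  cy1 -> i1,i2 (ld+bne) 2-wide
  cy2 -> i3,i4 (beq+ld) 2-wide
  cy3 -> i5 (mulh) WAW r2
  cy4 -> i6 (or) RAW+WAW r2
  cy5 -> i7 (add) WAW r2
  cy6 -> i8 (sub) RAW+WAW r2
  cy7 -> i9 (sub) tail

PAIRS = 2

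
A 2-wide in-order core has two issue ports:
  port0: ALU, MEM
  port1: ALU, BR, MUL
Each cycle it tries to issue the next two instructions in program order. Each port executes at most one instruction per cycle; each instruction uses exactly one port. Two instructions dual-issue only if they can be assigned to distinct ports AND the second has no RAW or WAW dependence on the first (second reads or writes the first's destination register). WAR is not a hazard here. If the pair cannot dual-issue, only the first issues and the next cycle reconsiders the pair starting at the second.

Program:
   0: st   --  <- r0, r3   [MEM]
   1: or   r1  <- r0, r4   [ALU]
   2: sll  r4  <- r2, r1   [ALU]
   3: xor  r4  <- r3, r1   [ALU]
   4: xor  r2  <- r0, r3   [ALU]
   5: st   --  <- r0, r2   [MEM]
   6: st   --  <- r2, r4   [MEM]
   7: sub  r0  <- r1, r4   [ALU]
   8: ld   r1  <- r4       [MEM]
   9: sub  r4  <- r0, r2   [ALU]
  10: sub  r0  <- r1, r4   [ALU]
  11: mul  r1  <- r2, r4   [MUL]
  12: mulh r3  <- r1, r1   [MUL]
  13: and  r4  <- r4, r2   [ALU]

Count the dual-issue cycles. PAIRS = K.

#0 head=0: st.MEM or.ALU i0&i1 2-wide
#1 head=2: sll.ALU i2 WAW r4
#2 head=3: xor.ALU xor.ALU i3&i4 2-wide
#3 head=5: st.MEM i5 no-port MEM/MEM
#4 head=6: st.MEM sub.ALU i6&i7 2-wide
#5 head=8: ld.MEM sub.ALU i8&i9 2-wide
#6 head=10: sub.ALU mul.MUL i10&i11 2-wide
#7 head=12: mulh.MUL and.ALU i12&i13 2-wide

PAIRS = 6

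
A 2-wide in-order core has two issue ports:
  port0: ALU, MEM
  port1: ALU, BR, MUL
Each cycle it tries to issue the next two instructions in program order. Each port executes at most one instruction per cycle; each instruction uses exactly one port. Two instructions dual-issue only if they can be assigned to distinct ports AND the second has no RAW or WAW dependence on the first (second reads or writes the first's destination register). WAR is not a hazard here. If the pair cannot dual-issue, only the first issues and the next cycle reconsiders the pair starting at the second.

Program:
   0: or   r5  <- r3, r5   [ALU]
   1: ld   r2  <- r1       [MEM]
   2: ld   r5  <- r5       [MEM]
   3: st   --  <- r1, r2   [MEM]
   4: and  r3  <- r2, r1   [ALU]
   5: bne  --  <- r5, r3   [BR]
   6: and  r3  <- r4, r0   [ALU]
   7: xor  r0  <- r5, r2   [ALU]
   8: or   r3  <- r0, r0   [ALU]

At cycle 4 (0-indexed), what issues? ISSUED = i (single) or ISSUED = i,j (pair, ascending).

ISSUED = 7

c0: i0&i1 or+ld  2-wide
c1: i2 ld  no-port MEM/MEM
c2: i3&i4 st+and  2-wide
c3: i5&i6 bne+and  2-wide
c4: i7 xor  RAW r0
c5: i8 or  tail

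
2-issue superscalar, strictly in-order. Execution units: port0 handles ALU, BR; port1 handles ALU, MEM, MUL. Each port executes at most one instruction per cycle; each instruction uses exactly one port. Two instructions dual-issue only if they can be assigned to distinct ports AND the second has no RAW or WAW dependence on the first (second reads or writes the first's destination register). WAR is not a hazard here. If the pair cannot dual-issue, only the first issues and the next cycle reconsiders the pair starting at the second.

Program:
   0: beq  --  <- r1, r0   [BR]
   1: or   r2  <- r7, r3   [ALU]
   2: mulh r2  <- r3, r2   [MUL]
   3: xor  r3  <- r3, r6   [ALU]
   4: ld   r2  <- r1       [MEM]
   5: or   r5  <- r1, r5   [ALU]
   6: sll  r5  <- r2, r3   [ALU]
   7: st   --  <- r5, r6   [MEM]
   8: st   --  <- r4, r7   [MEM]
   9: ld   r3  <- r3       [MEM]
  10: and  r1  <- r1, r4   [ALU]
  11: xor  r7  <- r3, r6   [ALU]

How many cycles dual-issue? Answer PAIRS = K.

  cy0 -> i0/i1 (beq.BR+or.ALU) dual
  cy1 -> i2/i3 (mulh.MUL+xor.ALU) dual
  cy2 -> i4/i5 (ld.MEM+or.ALU) dual
  cy3 -> i6 (sll.ALU) RAW r5
  cy4 -> i7 (st.MEM) no-port MEM/MEM
  cy5 -> i8 (st.MEM) no-port MEM/MEM
  cy6 -> i9/i10 (ld.MEM+and.ALU) dual
  cy7 -> i11 (xor.ALU) tail

PAIRS = 4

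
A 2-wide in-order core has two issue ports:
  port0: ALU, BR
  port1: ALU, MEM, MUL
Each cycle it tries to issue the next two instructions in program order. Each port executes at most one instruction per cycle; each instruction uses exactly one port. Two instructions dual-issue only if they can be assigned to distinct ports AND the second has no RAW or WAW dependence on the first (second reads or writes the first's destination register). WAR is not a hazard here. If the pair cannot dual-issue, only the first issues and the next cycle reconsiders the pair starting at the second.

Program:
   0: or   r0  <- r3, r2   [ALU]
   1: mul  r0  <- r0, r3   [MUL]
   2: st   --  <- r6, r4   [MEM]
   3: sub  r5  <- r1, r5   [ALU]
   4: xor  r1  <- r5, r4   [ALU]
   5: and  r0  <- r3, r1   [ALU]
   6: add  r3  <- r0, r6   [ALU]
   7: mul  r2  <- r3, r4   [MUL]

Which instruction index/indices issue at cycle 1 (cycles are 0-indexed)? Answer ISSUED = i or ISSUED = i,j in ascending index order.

ISSUED = 1

0. or @i0  | RAW+WAW r0
1. mul @i1  | no-port MUL/MEM
2. st;sub @i2+i3  | pair
3. xor @i4  | RAW r1
4. and @i5  | RAW r0
5. add @i6  | RAW r3
6. mul @i7  | tail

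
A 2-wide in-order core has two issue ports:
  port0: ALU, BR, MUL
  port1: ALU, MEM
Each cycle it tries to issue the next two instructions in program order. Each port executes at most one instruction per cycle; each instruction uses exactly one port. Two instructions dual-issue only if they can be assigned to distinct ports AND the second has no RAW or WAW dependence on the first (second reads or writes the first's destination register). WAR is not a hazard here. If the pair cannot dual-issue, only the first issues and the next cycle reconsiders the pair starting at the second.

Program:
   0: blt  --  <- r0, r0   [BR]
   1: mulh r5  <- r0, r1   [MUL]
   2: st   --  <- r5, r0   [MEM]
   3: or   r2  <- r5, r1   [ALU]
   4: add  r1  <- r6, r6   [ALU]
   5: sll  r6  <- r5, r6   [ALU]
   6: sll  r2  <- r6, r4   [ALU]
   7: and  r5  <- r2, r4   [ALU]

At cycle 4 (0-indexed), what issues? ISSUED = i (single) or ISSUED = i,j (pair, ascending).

[0] i0  blt.BR  -- no-port BR/MUL
[1] i1  mulh.MUL  -- RAW r5
[2] i2+i3  st.MEM+or.ALU  -- pair
[3] i4+i5  add.ALU+sll.ALU  -- pair
[4] i6  sll.ALU  -- RAW r2
[5] i7  and.ALU  -- tail

ISSUED = 6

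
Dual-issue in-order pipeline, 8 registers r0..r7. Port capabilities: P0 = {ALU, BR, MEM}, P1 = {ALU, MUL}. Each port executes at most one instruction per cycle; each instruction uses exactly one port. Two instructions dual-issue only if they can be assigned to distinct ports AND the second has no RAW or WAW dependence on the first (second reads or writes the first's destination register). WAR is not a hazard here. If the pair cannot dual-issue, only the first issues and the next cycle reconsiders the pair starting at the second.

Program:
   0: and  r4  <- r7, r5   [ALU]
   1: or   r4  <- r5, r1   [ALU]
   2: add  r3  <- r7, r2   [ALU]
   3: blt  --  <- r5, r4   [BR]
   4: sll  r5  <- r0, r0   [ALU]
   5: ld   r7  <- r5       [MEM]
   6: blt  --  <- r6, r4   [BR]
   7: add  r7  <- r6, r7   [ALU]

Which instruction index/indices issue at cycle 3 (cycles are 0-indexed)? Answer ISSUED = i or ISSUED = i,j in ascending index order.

ISSUED = 5

#0 head=0: and.ALU i0 WAW r4
#1 head=1: or.ALU;add.ALU i1&i2 dual
#2 head=3: blt.BR;sll.ALU i3&i4 dual
#3 head=5: ld.MEM i5 no-port MEM/BR
#4 head=6: blt.BR;add.ALU i6&i7 dual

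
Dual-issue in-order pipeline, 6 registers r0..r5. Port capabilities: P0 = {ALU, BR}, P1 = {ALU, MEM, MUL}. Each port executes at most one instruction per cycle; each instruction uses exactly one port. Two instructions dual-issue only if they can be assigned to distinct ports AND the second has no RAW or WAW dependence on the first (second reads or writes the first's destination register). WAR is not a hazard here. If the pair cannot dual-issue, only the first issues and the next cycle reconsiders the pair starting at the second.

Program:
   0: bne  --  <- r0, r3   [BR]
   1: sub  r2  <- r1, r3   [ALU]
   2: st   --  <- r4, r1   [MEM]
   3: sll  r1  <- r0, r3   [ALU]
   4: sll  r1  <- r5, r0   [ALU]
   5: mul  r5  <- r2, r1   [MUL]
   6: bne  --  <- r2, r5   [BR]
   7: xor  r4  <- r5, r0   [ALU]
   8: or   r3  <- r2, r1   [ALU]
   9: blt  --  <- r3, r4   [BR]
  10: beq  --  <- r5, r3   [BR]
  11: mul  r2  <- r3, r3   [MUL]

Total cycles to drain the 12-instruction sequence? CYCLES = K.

CYCLES = 8

0. bne sub @i0+i1  | 2-wide
1. st sll @i2+i3  | 2-wide
2. sll @i4  | RAW r1
3. mul @i5  | RAW r5
4. bne xor @i6+i7  | 2-wide
5. or @i8  | RAW r3
6. blt @i9  | no-port BR/BR
7. beq mul @i10+i11  | 2-wide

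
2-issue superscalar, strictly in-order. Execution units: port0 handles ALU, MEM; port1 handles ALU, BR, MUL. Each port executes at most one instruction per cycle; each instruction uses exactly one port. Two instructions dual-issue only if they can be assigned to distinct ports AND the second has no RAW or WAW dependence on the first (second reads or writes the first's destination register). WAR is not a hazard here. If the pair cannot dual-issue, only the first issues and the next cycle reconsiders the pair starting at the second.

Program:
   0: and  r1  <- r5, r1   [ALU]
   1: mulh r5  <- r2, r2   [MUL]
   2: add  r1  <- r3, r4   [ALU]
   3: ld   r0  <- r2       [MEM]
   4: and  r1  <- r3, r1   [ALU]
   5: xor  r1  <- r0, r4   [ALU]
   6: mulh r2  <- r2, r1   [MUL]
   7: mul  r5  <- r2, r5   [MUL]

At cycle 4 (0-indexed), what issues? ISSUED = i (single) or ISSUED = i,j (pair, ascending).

ISSUED = 6

  cy0 -> i0/i1 (and.ALU;mulh.MUL) pair
  cy1 -> i2/i3 (add.ALU;ld.MEM) pair
  cy2 -> i4 (and.ALU) WAW r1
  cy3 -> i5 (xor.ALU) RAW r1
  cy4 -> i6 (mulh.MUL) no-port MUL/MUL
  cy5 -> i7 (mul.MUL) tail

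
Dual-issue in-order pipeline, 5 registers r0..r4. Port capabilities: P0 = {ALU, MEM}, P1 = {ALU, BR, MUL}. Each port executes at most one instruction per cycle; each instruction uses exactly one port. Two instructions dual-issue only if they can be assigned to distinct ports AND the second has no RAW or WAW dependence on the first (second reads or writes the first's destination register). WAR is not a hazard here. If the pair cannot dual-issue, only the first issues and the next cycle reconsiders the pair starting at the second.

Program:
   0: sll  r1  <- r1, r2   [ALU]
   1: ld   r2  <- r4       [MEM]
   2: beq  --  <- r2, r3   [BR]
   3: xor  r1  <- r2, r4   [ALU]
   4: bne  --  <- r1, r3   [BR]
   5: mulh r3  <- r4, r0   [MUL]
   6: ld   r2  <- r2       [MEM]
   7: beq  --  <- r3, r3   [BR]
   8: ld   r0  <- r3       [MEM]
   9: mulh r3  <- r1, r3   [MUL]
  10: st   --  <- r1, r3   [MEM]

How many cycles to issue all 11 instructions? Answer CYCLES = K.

  cy0 -> i0&i1 (sll+ld) 2-wide
  cy1 -> i2&i3 (beq+xor) 2-wide
  cy2 -> i4 (bne) no-port BR/MUL
  cy3 -> i5&i6 (mulh+ld) 2-wide
  cy4 -> i7&i8 (beq+ld) 2-wide
  cy5 -> i9 (mulh) RAW r3
  cy6 -> i10 (st) tail

CYCLES = 7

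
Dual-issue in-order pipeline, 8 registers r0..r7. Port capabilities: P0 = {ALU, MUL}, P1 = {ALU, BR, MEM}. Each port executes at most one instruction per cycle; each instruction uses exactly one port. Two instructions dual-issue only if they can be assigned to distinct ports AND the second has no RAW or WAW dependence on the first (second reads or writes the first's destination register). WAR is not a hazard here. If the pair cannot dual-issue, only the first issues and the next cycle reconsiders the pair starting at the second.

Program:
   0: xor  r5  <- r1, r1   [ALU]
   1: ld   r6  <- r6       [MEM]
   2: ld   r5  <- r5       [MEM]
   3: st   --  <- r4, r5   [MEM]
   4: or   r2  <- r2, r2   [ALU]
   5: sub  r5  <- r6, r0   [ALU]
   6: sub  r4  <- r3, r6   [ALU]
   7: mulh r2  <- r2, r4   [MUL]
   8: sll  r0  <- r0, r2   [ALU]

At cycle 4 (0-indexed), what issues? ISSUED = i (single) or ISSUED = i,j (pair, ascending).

t=0 i0,i1:xor+ld ; dual
t=1 i2:ld ; no-port MEM/MEM
t=2 i3,i4:st+or ; dual
t=3 i5,i6:sub+sub ; dual
t=4 i7:mulh ; RAW r2
t=5 i8:sll ; tail

ISSUED = 7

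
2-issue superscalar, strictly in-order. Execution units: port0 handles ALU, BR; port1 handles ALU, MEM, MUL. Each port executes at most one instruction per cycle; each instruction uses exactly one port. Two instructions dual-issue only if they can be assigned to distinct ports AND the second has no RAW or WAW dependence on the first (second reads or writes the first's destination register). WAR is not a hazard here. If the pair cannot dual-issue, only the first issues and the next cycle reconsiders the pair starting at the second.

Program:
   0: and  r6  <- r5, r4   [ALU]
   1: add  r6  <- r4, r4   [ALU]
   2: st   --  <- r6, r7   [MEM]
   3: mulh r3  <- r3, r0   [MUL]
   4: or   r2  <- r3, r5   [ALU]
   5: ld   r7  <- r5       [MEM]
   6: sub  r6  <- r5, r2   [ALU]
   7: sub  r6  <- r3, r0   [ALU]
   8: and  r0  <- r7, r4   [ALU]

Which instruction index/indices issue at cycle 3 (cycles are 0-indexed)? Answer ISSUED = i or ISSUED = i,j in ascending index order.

ISSUED = 3

0. and.ALU @i0  | WAW r6
1. add.ALU @i1  | RAW r6
2. st.MEM @i2  | no-port MEM/MUL
3. mulh.MUL @i3  | RAW r3
4. or.ALU;ld.MEM @i4&i5  | pair
5. sub.ALU @i6  | WAW r6
6. sub.ALU;and.ALU @i7&i8  | pair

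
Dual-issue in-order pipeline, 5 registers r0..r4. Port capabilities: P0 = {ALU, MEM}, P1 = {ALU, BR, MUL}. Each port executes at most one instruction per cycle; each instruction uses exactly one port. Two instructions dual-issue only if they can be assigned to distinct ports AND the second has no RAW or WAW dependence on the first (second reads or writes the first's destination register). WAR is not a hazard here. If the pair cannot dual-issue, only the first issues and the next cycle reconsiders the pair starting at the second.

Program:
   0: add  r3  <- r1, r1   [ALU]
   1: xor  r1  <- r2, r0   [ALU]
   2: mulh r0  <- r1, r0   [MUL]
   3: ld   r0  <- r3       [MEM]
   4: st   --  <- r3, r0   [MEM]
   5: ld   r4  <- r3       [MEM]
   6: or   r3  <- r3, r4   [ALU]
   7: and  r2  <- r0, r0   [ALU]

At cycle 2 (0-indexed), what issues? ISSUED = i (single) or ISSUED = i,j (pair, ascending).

ISSUED = 3

c0: i0,i1 add.ALU+xor.ALU  dual
c1: i2 mulh.MUL  WAW r0
c2: i3 ld.MEM  no-port MEM/MEM
c3: i4 st.MEM  no-port MEM/MEM
c4: i5 ld.MEM  RAW r4
c5: i6,i7 or.ALU+and.ALU  dual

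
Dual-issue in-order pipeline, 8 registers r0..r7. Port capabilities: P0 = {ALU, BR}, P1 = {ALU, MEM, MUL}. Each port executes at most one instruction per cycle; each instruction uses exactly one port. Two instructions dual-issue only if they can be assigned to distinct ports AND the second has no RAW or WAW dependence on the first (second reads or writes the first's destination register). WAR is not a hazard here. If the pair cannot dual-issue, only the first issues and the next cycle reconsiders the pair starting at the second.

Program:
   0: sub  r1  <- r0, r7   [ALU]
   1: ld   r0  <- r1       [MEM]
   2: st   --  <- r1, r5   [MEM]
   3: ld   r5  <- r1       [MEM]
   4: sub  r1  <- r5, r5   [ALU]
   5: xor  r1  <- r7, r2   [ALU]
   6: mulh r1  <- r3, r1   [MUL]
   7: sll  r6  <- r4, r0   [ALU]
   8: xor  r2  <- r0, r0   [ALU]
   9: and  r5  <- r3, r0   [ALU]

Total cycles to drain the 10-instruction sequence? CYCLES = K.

CYCLES = 8

0. sub.ALU @i0  | RAW r1
1. ld.MEM @i1  | no-port MEM/MEM
2. st.MEM @i2  | no-port MEM/MEM
3. ld.MEM @i3  | RAW r5
4. sub.ALU @i4  | WAW r1
5. xor.ALU @i5  | RAW+WAW r1
6. mulh.MUL/sll.ALU @i6+i7  | dual
7. xor.ALU/and.ALU @i8+i9  | dual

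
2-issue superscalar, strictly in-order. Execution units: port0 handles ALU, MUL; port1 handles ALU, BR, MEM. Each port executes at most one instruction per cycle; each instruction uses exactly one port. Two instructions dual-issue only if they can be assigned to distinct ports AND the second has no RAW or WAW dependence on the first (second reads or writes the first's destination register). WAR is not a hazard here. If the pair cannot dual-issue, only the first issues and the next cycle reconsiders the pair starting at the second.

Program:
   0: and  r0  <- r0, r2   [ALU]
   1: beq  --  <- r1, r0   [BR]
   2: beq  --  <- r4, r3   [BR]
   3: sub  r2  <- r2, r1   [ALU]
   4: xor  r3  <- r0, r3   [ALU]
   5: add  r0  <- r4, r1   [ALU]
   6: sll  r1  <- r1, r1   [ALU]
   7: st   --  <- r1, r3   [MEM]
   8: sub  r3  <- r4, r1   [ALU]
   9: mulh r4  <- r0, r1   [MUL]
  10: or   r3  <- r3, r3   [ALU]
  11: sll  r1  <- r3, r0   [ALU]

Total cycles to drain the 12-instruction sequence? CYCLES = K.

#0 head=0: and i0 RAW r0
#1 head=1: beq i1 no-port BR/BR
#2 head=2: beq/sub i2&i3 2-wide
#3 head=4: xor/add i4&i5 2-wide
#4 head=6: sll i6 RAW r1
#5 head=7: st/sub i7&i8 2-wide
#6 head=9: mulh/or i9&i10 2-wide
#7 head=11: sll i11 tail

CYCLES = 8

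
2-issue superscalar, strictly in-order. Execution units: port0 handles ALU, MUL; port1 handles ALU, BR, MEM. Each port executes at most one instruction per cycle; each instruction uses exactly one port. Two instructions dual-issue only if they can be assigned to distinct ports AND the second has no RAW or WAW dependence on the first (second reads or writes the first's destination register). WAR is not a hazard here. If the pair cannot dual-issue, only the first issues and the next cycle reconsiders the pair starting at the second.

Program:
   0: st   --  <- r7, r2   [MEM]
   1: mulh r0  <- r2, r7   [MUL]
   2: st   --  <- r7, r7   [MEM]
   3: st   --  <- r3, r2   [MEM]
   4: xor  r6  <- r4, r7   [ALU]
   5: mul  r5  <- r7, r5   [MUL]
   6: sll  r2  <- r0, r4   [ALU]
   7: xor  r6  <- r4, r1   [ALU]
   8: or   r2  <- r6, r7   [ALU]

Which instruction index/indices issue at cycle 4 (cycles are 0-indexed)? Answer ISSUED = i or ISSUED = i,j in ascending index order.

#0 head=0: st.MEM mulh.MUL i0&i1 dual
#1 head=2: st.MEM i2 no-port MEM/MEM
#2 head=3: st.MEM xor.ALU i3&i4 dual
#3 head=5: mul.MUL sll.ALU i5&i6 dual
#4 head=7: xor.ALU i7 RAW r6
#5 head=8: or.ALU i8 tail

ISSUED = 7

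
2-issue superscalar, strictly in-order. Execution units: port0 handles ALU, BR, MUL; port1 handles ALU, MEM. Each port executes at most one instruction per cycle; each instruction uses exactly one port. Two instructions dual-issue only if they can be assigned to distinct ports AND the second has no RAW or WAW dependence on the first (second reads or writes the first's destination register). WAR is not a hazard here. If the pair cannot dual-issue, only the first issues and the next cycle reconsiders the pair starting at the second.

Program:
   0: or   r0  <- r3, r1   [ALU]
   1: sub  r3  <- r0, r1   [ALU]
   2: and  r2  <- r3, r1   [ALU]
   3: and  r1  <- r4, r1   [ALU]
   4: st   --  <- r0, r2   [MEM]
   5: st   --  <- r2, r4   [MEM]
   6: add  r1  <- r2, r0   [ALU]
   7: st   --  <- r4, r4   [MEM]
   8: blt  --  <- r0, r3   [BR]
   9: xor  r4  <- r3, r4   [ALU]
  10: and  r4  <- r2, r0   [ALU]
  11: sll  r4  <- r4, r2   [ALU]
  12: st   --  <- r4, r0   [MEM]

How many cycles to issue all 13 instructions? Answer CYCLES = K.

  cy0 -> i0 (or) RAW r0
  cy1 -> i1 (sub) RAW r3
  cy2 -> i2&i3 (and;and) pair
  cy3 -> i4 (st) no-port MEM/MEM
  cy4 -> i5&i6 (st;add) pair
  cy5 -> i7&i8 (st;blt) pair
  cy6 -> i9 (xor) WAW r4
  cy7 -> i10 (and) RAW+WAW r4
  cy8 -> i11 (sll) RAW r4
  cy9 -> i12 (st) tail

CYCLES = 10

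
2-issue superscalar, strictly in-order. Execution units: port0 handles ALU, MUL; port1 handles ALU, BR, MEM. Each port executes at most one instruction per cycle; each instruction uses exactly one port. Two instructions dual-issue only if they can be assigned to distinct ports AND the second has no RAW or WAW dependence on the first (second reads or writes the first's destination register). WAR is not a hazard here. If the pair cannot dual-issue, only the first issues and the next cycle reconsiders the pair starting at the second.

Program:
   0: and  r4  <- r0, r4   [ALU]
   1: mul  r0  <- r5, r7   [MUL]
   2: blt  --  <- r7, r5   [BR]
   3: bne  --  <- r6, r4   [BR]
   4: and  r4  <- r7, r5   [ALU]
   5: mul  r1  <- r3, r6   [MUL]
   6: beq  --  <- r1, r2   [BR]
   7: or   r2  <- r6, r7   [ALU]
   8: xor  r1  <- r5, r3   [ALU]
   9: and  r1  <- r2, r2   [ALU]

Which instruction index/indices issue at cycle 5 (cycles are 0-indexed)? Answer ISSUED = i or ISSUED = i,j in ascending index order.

ISSUED = 8

c0: i0&i1 and.ALU/mul.MUL  pair
c1: i2 blt.BR  no-port BR/BR
c2: i3&i4 bne.BR/and.ALU  pair
c3: i5 mul.MUL  RAW r1
c4: i6&i7 beq.BR/or.ALU  pair
c5: i8 xor.ALU  WAW r1
c6: i9 and.ALU  tail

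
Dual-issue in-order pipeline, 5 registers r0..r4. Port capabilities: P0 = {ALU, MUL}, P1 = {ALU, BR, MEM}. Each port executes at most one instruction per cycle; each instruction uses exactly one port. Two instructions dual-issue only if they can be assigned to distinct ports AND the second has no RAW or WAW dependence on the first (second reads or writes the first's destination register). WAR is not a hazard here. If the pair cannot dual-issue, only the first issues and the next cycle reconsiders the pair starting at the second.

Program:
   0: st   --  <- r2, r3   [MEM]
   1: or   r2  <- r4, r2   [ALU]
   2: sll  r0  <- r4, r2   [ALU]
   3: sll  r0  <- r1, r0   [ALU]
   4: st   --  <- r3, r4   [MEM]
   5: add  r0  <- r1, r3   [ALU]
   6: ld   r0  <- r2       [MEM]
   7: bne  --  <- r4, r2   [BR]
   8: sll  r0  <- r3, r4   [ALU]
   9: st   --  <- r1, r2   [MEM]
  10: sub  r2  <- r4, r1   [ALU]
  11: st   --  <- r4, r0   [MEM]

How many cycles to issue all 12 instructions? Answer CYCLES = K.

[0] i0,i1  st.MEM;or.ALU  -- dual
[1] i2  sll.ALU  -- RAW+WAW r0
[2] i3,i4  sll.ALU;st.MEM  -- dual
[3] i5  add.ALU  -- WAW r0
[4] i6  ld.MEM  -- no-port MEM/BR
[5] i7,i8  bne.BR;sll.ALU  -- dual
[6] i9,i10  st.MEM;sub.ALU  -- dual
[7] i11  st.MEM  -- tail

CYCLES = 8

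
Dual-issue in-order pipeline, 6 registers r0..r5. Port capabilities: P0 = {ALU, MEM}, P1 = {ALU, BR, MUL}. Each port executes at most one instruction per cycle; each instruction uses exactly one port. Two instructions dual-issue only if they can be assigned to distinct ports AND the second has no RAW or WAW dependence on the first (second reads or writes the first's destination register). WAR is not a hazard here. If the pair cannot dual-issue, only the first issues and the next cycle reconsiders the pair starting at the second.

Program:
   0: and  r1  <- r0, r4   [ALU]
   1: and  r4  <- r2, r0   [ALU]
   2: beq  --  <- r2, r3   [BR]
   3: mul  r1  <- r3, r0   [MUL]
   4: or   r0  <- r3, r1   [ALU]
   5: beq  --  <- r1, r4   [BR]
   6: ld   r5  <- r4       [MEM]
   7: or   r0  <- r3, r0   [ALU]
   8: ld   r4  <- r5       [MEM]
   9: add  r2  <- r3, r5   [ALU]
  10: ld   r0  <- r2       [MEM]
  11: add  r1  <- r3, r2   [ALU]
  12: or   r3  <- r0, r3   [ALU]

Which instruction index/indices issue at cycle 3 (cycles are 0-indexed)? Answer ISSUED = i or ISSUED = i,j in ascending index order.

ISSUED = 4,5

0. and.ALU/and.ALU @i0,i1  | dual
1. beq.BR @i2  | no-port BR/MUL
2. mul.MUL @i3  | RAW r1
3. or.ALU/beq.BR @i4,i5  | dual
4. ld.MEM/or.ALU @i6,i7  | dual
5. ld.MEM/add.ALU @i8,i9  | dual
6. ld.MEM/add.ALU @i10,i11  | dual
7. or.ALU @i12  | tail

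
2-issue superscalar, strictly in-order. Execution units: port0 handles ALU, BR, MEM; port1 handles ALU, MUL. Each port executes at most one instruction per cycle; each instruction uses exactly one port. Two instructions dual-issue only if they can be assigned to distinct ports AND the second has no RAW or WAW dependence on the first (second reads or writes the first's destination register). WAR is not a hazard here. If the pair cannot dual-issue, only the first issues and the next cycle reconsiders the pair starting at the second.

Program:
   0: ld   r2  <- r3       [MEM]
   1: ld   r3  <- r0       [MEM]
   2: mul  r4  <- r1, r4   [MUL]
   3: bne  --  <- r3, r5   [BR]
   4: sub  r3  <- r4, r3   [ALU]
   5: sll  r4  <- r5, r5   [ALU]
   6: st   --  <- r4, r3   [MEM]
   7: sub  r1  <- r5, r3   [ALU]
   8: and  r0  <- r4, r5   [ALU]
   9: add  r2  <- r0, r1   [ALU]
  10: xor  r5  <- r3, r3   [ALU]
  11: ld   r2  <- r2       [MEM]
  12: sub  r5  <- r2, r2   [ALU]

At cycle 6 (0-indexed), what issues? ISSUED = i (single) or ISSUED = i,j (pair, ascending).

ISSUED = 9,10

c0: i0 ld.MEM  no-port MEM/MEM
c1: i1/i2 ld.MEM/mul.MUL  2-wide
c2: i3/i4 bne.BR/sub.ALU  2-wide
c3: i5 sll.ALU  RAW r4
c4: i6/i7 st.MEM/sub.ALU  2-wide
c5: i8 and.ALU  RAW r0
c6: i9/i10 add.ALU/xor.ALU  2-wide
c7: i11 ld.MEM  RAW r2
c8: i12 sub.ALU  tail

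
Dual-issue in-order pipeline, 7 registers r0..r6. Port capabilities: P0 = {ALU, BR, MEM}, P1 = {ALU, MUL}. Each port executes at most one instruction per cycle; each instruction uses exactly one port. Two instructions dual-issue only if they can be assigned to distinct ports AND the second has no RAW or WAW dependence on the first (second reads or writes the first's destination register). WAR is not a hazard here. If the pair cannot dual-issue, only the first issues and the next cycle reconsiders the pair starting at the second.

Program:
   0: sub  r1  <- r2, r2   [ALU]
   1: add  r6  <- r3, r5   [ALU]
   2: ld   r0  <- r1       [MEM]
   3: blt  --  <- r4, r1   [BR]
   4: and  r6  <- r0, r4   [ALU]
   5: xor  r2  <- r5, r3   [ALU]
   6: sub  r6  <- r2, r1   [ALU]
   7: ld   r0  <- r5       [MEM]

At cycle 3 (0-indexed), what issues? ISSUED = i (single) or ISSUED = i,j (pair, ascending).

ISSUED = 5

t=0 i0+i1:sub;add ; pair
t=1 i2:ld ; no-port MEM/BR
t=2 i3+i4:blt;and ; pair
t=3 i5:xor ; RAW r2
t=4 i6+i7:sub;ld ; pair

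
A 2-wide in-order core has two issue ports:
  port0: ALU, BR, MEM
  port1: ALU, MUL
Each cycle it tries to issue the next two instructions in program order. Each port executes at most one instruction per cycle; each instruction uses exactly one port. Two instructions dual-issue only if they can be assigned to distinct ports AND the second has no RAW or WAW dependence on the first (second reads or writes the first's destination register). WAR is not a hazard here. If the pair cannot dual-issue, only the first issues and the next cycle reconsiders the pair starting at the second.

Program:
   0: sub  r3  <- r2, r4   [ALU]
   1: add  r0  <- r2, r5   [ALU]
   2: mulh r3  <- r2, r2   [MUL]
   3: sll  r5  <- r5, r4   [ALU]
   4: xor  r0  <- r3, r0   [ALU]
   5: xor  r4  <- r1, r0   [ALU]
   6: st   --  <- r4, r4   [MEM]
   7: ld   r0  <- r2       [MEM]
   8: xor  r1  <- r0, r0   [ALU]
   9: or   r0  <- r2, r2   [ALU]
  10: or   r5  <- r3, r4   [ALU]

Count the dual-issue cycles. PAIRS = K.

PAIRS = 3

  cy0 -> i0,i1 (sub;add) 2-wide
  cy1 -> i2,i3 (mulh;sll) 2-wide
  cy2 -> i4 (xor) RAW r0
  cy3 -> i5 (xor) RAW r4
  cy4 -> i6 (st) no-port MEM/MEM
  cy5 -> i7 (ld) RAW r0
  cy6 -> i8,i9 (xor;or) 2-wide
  cy7 -> i10 (or) tail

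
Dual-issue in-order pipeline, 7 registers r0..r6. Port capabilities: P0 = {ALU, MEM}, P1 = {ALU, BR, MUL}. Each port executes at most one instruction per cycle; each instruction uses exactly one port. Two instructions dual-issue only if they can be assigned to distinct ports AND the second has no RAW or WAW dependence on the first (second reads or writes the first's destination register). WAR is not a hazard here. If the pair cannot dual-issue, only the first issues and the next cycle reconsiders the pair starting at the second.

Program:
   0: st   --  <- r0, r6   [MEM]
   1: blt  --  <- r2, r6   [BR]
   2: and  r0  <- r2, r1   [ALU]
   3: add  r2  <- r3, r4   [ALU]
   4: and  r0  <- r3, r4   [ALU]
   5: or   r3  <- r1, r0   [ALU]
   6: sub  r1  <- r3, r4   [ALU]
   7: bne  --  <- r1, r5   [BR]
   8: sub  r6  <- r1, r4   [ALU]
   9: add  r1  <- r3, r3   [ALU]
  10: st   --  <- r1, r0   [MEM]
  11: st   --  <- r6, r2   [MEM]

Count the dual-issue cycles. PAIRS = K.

c0: i0/i1 st+blt  dual
c1: i2/i3 and+add  dual
c2: i4 and  RAW r0
c3: i5 or  RAW r3
c4: i6 sub  RAW r1
c5: i7/i8 bne+sub  dual
c6: i9 add  RAW r1
c7: i10 st  no-port MEM/MEM
c8: i11 st  tail

PAIRS = 3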